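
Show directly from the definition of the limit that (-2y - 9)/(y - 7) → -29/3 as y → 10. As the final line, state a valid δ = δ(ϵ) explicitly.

δ = min(3/2, (9/46)ϵ)

Suppose ϵ > 0. We want δ > 0 with 0 < |y − 10| < δ ⇒ |(-2y - 9)/(y - 7) + 29/3| < ϵ.
Combining over a common denominator, (-2y - 9)/(y - 7) + 29/3 = [(-2y - 9)·3 − (-29)·(y - 7)] / [3·(y - 7)] = 23(y − 10) / (3(y - 7)).
So |(-2y - 9)/(y - 7) + 29/3| = 23|y − 10| / (3·|y − 7|).
Restrict δ ≤ 3/2. Then |y − 10| < 3/2 gives |y − 7| = |(y − 10) + 3| ≥ 3 − 3/2 = 3/2.
Hence |(-2y - 9)/(y - 7) + 29/3| < 23|y − 10|/(3·(3/2)) = (46/9)|y − 10|, which is < ϵ once |y − 10| < (9/46)ϵ.
Take δ = min(3/2, (9/46)ϵ). Then 0 < |y − 10| < δ forces both bounds, so |(-2y - 9)/(y - 7) + 29/3| < ϵ.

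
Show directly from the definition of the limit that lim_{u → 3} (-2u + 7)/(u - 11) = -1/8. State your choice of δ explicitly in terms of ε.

δ = min(4, (32/15)ε)

Fix ε > 0. We want δ > 0 with 0 < |u − 3| < δ ⇒ |(-2u + 7)/(u - 11) + 1/8| < ε.
Combining over a common denominator, (-2u + 7)/(u - 11) + 1/8 = [(-2u + 7)·(-8) − 1·(u - 11)] / [(-8)·(u - 11)] = 15(u − 3) / ((-8)(u - 11)).
So |(-2u + 7)/(u - 11) + 1/8| = 15|u − 3| / (8·|u − 11|).
Require δ ≤ 4, so |u − 11| ≥ |-8| − |u − 3| > 8 − 4 = 4.
Hence |(-2u + 7)/(u - 11) + 1/8| < 15|u − 3|/(8·4) = (15/32)|u − 3|, which is < ε once |u − 3| < (32/15)ε.
Take δ = min(4, (32/15)ε). Then 0 < |u − 3| < δ forces both bounds, so |(-2u + 7)/(u - 11) + 1/8| < ε.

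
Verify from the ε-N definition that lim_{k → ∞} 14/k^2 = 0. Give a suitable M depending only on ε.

Let ε > 0 be given. For k ≥ 1, |14/k^2 − 0| = 14/k^2.
14/k^2 < ε ⇔ k^2 > 14/ε ⇔ k > (14/ε)^{1/2}.
Take M = (14/ε)^{1/2}. Then k > M implies 14/k^2 < ε.

M = (14/ε)^{1/2}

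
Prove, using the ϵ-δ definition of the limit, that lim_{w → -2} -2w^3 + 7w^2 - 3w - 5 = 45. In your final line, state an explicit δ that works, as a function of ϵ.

Suppose ϵ > 0. We want δ > 0 such that 0 < |w + 2| < δ implies |(-2w^3 + 7w^2 - 3w - 5) − 45| < ϵ.
(-2w^3 + 7w^2 - 3w - 5) − 45 = -2w^3 + 7w^2 - 3w - 50 = (w + 2)(-2w^2 + 11w - 25).
So |(-2w^3 + 7w^2 - 3w - 5) − 45| = |w + 2|·|-2w^2 + 11w - 25|.
Require δ ≤ 1. Then |w + 2| < 1 gives |w| < 3, and by the triangle inequality |-2w^2 + 11w - 25| ≤ 2·3^2 + 11·3 + 25 = 76.
Hence |(-2w^3 + 7w^2 - 3w - 5) − 45| ≤ 76|w + 2| < ϵ provided |w + 2| < ϵ/76.
Choosing δ = min(1, ϵ/76) ensures both conditions, hence |(-2w^3 + 7w^2 - 3w - 5) − 45| < ϵ.

δ = min(1, ϵ/76)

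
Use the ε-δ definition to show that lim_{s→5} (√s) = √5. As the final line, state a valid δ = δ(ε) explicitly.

Let ε > 0 be given. We want δ > 0 such that 0 < |s − 5| < δ implies |√s − √5| < ε.
Rationalise: √s − √5 = (s − 5)/(√s + √5), so |√s − √5| = |s − 5|/(√s + √5).
Restrict δ ≤ 5 so that |s − 5| < 5 forces s > 0, and then √s + √5 > √5.
Hence |√s − √5| < |s − 5|/√5, which is < ε once |s − 5| < √5·ε.
Take δ = min(5, √5·ε). If 0 < |s − 5| < δ then s > 0 and |√s − √5| < |s − 5|/√5 < ε.

δ = min(5, √5·ε)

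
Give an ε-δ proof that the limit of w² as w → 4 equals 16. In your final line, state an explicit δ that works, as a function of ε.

Let ε > 0 be given. We seek δ > 0 with 0 < |w − 4| < δ ⇒ |w² − 16| < ε.
Factor: w² − 16 = (w − 4)(w + 4), so |w² − 16| = |w − 4|·|w + 4|.
Restrict δ ≤ 1. Then |w − 4| < 1 gives |w| < 5, so by the triangle inequality |w + 4| ≤ 5 + 4 = 9.
Hence |w² − 16| ≤ 9|w − 4|, which is < ε once |w − 4| < ε/9.
Take δ = min(1, ε/9). If 0 < |w − 4| < δ then both bounds hold and |w² − 16| ≤ 9|w − 4| < 9·(ε/9) = ε.

δ = min(1, ε/9)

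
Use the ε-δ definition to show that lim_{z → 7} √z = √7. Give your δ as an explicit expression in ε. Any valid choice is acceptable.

δ = min(7, √7·ε)

Fix ε > 0. We want δ > 0 such that 0 < |z − 7| < δ implies |√z − √7| < ε.
Rationalise: √z − √7 = (z − 7)/(√z + √7), so |√z − √7| = |z − 7|/(√z + √7).
Restrict δ ≤ 7 so that |z − 7| < 7 forces z > 0, and then √z + √7 > √7.
Hence |√z − √7| < |z − 7|/√7, which is < ε once |z − 7| < √7·ε.
Take δ = min(7, √7·ε). If 0 < |z − 7| < δ then z > 0 and |√z − √7| < |z − 7|/√7 < ε.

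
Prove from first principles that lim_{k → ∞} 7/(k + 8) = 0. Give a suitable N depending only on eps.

N = 7/eps

Let eps > 0. For k ≥ 1, |7/(k + 8) − 0| = 7/(k + 8) ≤ 7/k.
We need 7/k < eps, i.e. k > 7/eps.
Take N = 7/eps. If k > N then |7/(k + 8)| ≤ 7/k < eps.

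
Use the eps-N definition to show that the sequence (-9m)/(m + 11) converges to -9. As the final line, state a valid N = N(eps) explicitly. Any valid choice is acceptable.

N = 99/eps

Suppose eps > 0. For m ≥ 1, |(-9m)/(m + 11) + 9| = |99|/((m + 11)) = 99/((m + 11)).
Since m + 11 ≥ m for m ≥ 1, this is ≤ 99/(m) = 99/m.
So |(-9m)/(m + 11) + 9| < eps whenever m > 99/eps.
Take N = 99/eps. If m > N then |(-9m)/(m + 11) + 9| ≤ 99/m < eps.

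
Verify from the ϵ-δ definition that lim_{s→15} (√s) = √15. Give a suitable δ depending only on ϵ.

Suppose ϵ > 0. We want δ > 0 such that 0 < |s − 15| < δ implies |√s − √15| < ϵ.
Rationalise: √s − √15 = (s − 15)/(√s + √15), so |√s − √15| = |s − 15|/(√s + √15).
Restrict δ ≤ 15 so that |s − 15| < 15 forces s > 0, and then √s + √15 > √15.
Hence |√s − √15| < |s − 15|/√15, which is < ϵ once |s − 15| < √15·ϵ.
Take δ = min(15, √15·ϵ). If 0 < |s − 15| < δ then s > 0 and |√s − √15| < |s − 15|/√15 < ϵ.

δ = min(15, √15·ϵ)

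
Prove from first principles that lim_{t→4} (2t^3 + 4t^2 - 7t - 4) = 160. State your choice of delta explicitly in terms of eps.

Let eps > 0. We want delta > 0 such that 0 < |t − 4| < delta implies |(2t^3 + 4t^2 - 7t - 4) − 160| < eps.
(2t^3 + 4t^2 - 7t - 4) − 160 = 2t^3 + 4t^2 - 7t - 164 = (t − 4)(2t^2 + 12t + 41).
So |(2t^3 + 4t^2 - 7t - 4) − 160| = |t − 4|·|2t^2 + 12t + 41|.
Require delta ≤ 1. Then |t − 4| < 1 gives |t| < 5, and by the triangle inequality |2t^2 + 12t + 41| ≤ 2·5^2 + 12·5 + 41 = 151.
Hence |(2t^3 + 4t^2 - 7t - 4) − 160| ≤ 151|t − 4| < eps provided |t − 4| < eps/151.
Choosing delta = min(1, eps/151) ensures both conditions, hence |(2t^3 + 4t^2 - 7t - 4) − 160| < eps.

delta = min(1, eps/151)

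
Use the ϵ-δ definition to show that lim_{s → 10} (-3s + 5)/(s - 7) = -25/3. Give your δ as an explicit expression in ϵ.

δ = min(3/2, (9/32)ϵ)

Let ϵ > 0 be given. We want δ > 0 with 0 < |s − 10| < δ ⇒ |(-3s + 5)/(s - 7) + 25/3| < ϵ.
Combining over a common denominator, (-3s + 5)/(s - 7) + 25/3 = [(-3s + 5)·3 − (-25)·(s - 7)] / [3·(s - 7)] = 16(s − 10) / (3(s - 7)).
So |(-3s + 5)/(s - 7) + 25/3| = 16|s − 10| / (3·|s − 7|).
Require δ ≤ 3/2, so |s − 7| ≥ |3| − |s − 10| > 3 − 3/2 = 3/2.
Hence |(-3s + 5)/(s - 7) + 25/3| < 16|s − 10|/(3·(3/2)) = (32/9)|s − 10|, which is < ϵ once |s − 10| < (9/32)ϵ.
Take δ = min(3/2, (9/32)ϵ). Then 0 < |s − 10| < δ forces both bounds, so |(-3s + 5)/(s - 7) + 25/3| < ϵ.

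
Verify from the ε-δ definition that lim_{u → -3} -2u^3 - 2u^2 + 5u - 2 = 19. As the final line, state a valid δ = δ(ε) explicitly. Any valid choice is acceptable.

δ = min(1, ε/55)

Suppose ε > 0. We want δ > 0 such that 0 < |u + 3| < δ implies |(-2u^3 - 2u^2 + 5u - 2) − 19| < ε.
(-2u^3 - 2u^2 + 5u - 2) − 19 = -2u^3 - 2u^2 + 5u - 21 = (u + 3)(-2u^2 + 4u - 7).
So |(-2u^3 - 2u^2 + 5u - 2) − 19| = |u + 3|·|-2u^2 + 4u - 7|.
Assume first that |u + 3| < 1, so |u| < 4. Then |-2u^2 + 4u - 7| ≤ 2·4^2 + 4·4 + 7 = 55.
Hence |(-2u^3 - 2u^2 + 5u - 2) − 19| ≤ 55|u + 3| < ε provided |u + 3| < ε/55.
Choosing δ = min(1, ε/55) ensures both conditions, hence |(-2u^3 - 2u^2 + 5u - 2) − 19| < ε.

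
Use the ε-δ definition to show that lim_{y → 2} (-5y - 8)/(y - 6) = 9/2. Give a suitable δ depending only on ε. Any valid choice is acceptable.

δ = min(2, (4/19)ε)

Let ε > 0. We want δ > 0 with 0 < |y − 2| < δ ⇒ |(-5y - 8)/(y - 6) − (9/2)| < ε.
Combining over a common denominator, (-5y - 8)/(y - 6) − (9/2) = [(-5y - 8)·(-4) − (-18)·(y - 6)] / [(-4)·(y - 6)] = 38(y − 2) / ((-4)(y - 6)).
So |(-5y - 8)/(y - 6) − (9/2)| = 38|y − 2| / (4·|y − 6|).
Restrict δ ≤ 2. Then |y − 2| < 2 gives |y − 6| = |(y − 2) + (-4)| ≥ 4 − 2 = 2.
Hence |(-5y - 8)/(y - 6) − (9/2)| < 38|y − 2|/(4·2) = (19/4)|y − 2|, which is < ε once |y − 2| < (4/19)ε.
Take δ = min(2, (4/19)ε). Then 0 < |y − 2| < δ forces both bounds, so |(-5y - 8)/(y - 6) − (9/2)| < ε.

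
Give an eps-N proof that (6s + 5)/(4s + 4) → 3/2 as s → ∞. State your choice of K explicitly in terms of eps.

Suppose eps > 0. We seek K > 0 such that s > K implies |(6s + 5)/(4s + 4) − (3/2)| < eps.
(6s + 5)/(4s + 4) − (3/2) = (4(6s + 5) − 6(4s + 4)) / (4(4s + 4)) = -4/(4(4s + 4)).
For s > 0 we have 4s + 4 > 4s, so |(6s + 5)/(4s + 4) − (3/2)| = 4/(4(4s + 4)) < 4/(4·4s) = (1/4)/s.
Thus |(6s + 5)/(4s + 4) − (3/2)| < eps whenever s > (1/4)/eps.
Take K = (1/4)/eps. If s > K then |(6s + 5)/(4s + 4) − (3/2)| < (1/4)/s < eps.

K = (1/4)/eps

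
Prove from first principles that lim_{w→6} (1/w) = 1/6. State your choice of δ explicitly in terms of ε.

Let ε > 0 be given. We seek δ > 0 such that 0 < |w − 6| < δ implies |1/w − (1/6)| < ε.
|1/w − (1/6)| = |6 − w|/(6·|w|) = |w − 6|/(6|w|).
Restrict δ ≤ 3. Then |w − 6| < 3 gives |w| > 3, so 6|w| > 18.
Then |1/w − (1/6)| < |w − 6|/18, which is < ε when |w − 6| < 18ε.
Take δ = min(3, 18ε). Then 0 < |w − 6| < δ gives both |w − 6| < 3 and |w − 6| < 18ε, so |1/w − (1/6)| < ε.

δ = min(3, 18ε)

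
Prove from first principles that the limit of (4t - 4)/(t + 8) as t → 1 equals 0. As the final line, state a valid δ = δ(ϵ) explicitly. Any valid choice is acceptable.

δ = min(9/2, (9/8)ϵ)

Let ϵ > 0. We want δ > 0 with 0 < |t − 1| < δ ⇒ |(4t - 4)/(t + 8) − 0| < ϵ.
Combining over a common denominator, (4t - 4)/(t + 8) − 0 = [(4t - 4)·9 − 0·(t + 8)] / [9·(t + 8)] = 36(t − 1) / (9(t + 8)).
So |(4t - 4)/(t + 8) − 0| = 36|t − 1| / (9·|t + 8|).
Require δ ≤ 9/2, so |t + 8| ≥ |9| − |t − 1| > 9 − 9/2 = 9/2.
Hence |(4t - 4)/(t + 8) − 0| < 36|t − 1|/(9·(9/2)) = (8/9)|t − 1|, which is < ϵ once |t − 1| < (9/8)ϵ.
Take δ = min(9/2, (9/8)ϵ). Then 0 < |t − 1| < δ forces both bounds, so |(4t - 4)/(t + 8) − 0| < ϵ.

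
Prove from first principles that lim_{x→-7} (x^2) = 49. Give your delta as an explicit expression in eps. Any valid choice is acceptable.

Let eps > 0 be given. We seek delta > 0 with 0 < |x + 7| < delta ⇒ |x^2 − 49| < eps.
Factor: x^2 − 49 = (x + 7)(x - 7), so |x^2 − 49| = |x + 7|·|x - 7|.
Impose delta ≤ 1 so that |x| < 8; then |x - 7| ≤ 15.
Hence |x^2 − 49| ≤ 15|x + 7|, which is < eps once |x + 7| < eps/15.
Take delta = min(1, eps/15). If 0 < |x + 7| < delta then both bounds hold and |x^2 − 49| ≤ 15|x + 7| < 15·(eps/15) = eps.

delta = min(1, eps/15)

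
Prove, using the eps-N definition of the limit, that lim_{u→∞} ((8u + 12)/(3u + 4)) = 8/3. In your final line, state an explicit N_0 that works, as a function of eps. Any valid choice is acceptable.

N_0 = (4/9)/eps

Let eps > 0. We seek N_0 > 0 such that u > N_0 implies |(8u + 12)/(3u + 4) − (8/3)| < eps.
(8u + 12)/(3u + 4) − (8/3) = (3(8u + 12) − 8(3u + 4)) / (3(3u + 4)) = 4/(3(3u + 4)).
For u > 0 we have 3u + 4 > 3u, so |(8u + 12)/(3u + 4) − (8/3)| = 4/(3(3u + 4)) < 4/(3·3u) = (4/9)/u.
Thus |(8u + 12)/(3u + 4) − (8/3)| < eps whenever u > (4/9)/eps.
Take N_0 = (4/9)/eps. If u > N_0 then |(8u + 12)/(3u + 4) − (8/3)| < (4/9)/u < eps.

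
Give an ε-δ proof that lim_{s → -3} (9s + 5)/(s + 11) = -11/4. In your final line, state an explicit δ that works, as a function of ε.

δ = min(4, (16/47)ε)

Let ε > 0. We want δ > 0 with 0 < |s + 3| < δ ⇒ |(9s + 5)/(s + 11) + 11/4| < ε.
Combining over a common denominator, (9s + 5)/(s + 11) + 11/4 = [(9s + 5)·8 − (-22)·(s + 11)] / [8·(s + 11)] = 94(s + 3) / (8(s + 11)).
So |(9s + 5)/(s + 11) + 11/4| = 94|s + 3| / (8·|s + 11|).
Require δ ≤ 4, so |s + 11| ≥ |8| − |s + 3| > 8 − 4 = 4.
Hence |(9s + 5)/(s + 11) + 11/4| < 94|s + 3|/(8·4) = (47/16)|s + 3|, which is < ε once |s + 3| < (16/47)ε.
Take δ = min(4, (16/47)ε). Then 0 < |s + 3| < δ forces both bounds, so |(9s + 5)/(s + 11) + 11/4| < ε.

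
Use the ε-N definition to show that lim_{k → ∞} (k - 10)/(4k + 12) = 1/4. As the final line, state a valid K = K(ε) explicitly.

K = (13/4)/ε

Let ε > 0. For k ≥ 1, |(k - 10)/(4k + 12) − (1/4)| = |-52|/(4(4k + 12)) = 52/(4(4k + 12)).
Since 4k + 12 ≥ 4k for k ≥ 1, this is ≤ 52/(4·4k) = (13/4)/k.
So |(k - 10)/(4k + 12) − (1/4)| < ε whenever k > (13/4)/ε.
Take K = (13/4)/ε. If k > K then |(k - 10)/(4k + 12) − (1/4)| ≤ (13/4)/k < ε.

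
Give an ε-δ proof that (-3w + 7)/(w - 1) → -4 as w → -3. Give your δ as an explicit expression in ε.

δ = min(2, 2ε)

Let ε > 0 be given. We want δ > 0 with 0 < |w + 3| < δ ⇒ |(-3w + 7)/(w - 1) + 4| < ε.
Combining over a common denominator, (-3w + 7)/(w - 1) + 4 = [(-3w + 7)·(-4) − 16·(w - 1)] / [(-4)·(w - 1)] = -4(w + 3) / ((-4)(w - 1)).
So |(-3w + 7)/(w - 1) + 4| = 4|w + 3| / (4·|w − 1|).
Restrict δ ≤ 2. Then |w + 3| < 2 gives |w − 1| = |(w + 3) + (-4)| ≥ 4 − 2 = 2.
Hence |(-3w + 7)/(w - 1) + 4| < 4|w + 3|/(4·2) = (1/2)|w + 3|, which is < ε once |w + 3| < 2ε.
Take δ = min(2, 2ε). Then 0 < |w + 3| < δ forces both bounds, so |(-3w + 7)/(w - 1) + 4| < ε.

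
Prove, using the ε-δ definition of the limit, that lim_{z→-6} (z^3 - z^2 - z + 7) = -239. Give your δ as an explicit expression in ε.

δ = min(1, ε/139)

Let ε > 0 be given. We want δ > 0 such that 0 < |z + 6| < δ implies |(z^3 - z^2 - z + 7) + 239| < ε.
(z^3 - z^2 - z + 7) + 239 = z^3 - z^2 - z + 246 = (z + 6)(z^2 - 7z + 41).
So |(z^3 - z^2 - z + 7) + 239| = |z + 6|·|z^2 - 7z + 41|.
Require δ ≤ 1. Then |z + 6| < 1 gives |z| < 7, and by the triangle inequality |z^2 - 7z + 41| ≤ 7^2 + 7·7 + 41 = 139.
Hence |(z^3 - z^2 - z + 7) + 239| ≤ 139|z + 6| < ε provided |z + 6| < ε/139.
Choosing δ = min(1, ε/139) ensures both conditions, hence |(z^3 - z^2 - z + 7) + 239| < ε.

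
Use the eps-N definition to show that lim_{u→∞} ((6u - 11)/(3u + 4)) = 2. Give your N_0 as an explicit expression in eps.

N_0 = (19/3)/eps

Suppose eps > 0. We seek N_0 > 0 such that u > N_0 implies |(6u - 11)/(3u + 4) − 2| < eps.
(6u - 11)/(3u + 4) − 2 = (3(6u - 11) − 6(3u + 4)) / (3(3u + 4)) = -57/(3(3u + 4)).
For u > 0 we have 3u + 4 > 3u, so |(6u - 11)/(3u + 4) − 2| = 57/(3(3u + 4)) < 57/(3·3u) = (19/3)/u.
Thus |(6u - 11)/(3u + 4) − 2| < eps whenever u > (19/3)/eps.
Take N_0 = (19/3)/eps. If u > N_0 then |(6u - 11)/(3u + 4) − 2| < (19/3)/u < eps.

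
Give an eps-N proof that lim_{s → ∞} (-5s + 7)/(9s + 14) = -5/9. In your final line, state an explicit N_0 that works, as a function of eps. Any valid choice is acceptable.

Let eps > 0 be given. We seek N_0 > 0 such that s > N_0 implies |(-5s + 7)/(9s + 14) + 5/9| < eps.
(-5s + 7)/(9s + 14) + 5/9 = (9(-5s + 7) − (-5)(9s + 14)) / (9(9s + 14)) = 133/(9(9s + 14)).
For s > 0 we have 9s + 14 > 9s, so |(-5s + 7)/(9s + 14) + 5/9| = 133/(9(9s + 14)) < 133/(9·9s) = (133/81)/s.
Thus |(-5s + 7)/(9s + 14) + 5/9| < eps whenever s > (133/81)/eps.
Take N_0 = (133/81)/eps. If s > N_0 then |(-5s + 7)/(9s + 14) + 5/9| < (133/81)/s < eps.

N_0 = (133/81)/eps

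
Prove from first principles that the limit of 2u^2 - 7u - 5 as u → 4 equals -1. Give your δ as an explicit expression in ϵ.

δ = min(2, ϵ/13)

Suppose ϵ > 0. We want δ > 0 such that 0 < |u − 4| < δ implies |(2u^2 - 7u - 5) + 1| < ϵ.
(2u^2 - 7u - 5) + 1 = 2u^2 - 7u - 4 = (u − 4)(2u + 1).
So |(2u^2 - 7u - 5) + 1| = |u − 4|·|2u + 1|.
Assume first that |u − 4| < 2, so |u| < 6. Then |2u + 1| ≤ 2·6 + 1 = 13.
Hence |(2u^2 - 7u - 5) + 1| ≤ 13|u − 4| < ϵ provided |u − 4| < ϵ/13.
Take δ = min(2, ϵ/13). Then 0 < |u − 4| < δ gives both |u − 4| < 2 and |u − 4| < ϵ/13, so |(2u^2 - 7u - 5) + 1| < ϵ.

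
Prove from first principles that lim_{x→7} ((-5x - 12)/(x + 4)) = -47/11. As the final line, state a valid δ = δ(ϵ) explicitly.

δ = min(11/2, (121/16)ϵ)

Fix ϵ > 0. We want δ > 0 with 0 < |x − 7| < δ ⇒ |(-5x - 12)/(x + 4) + 47/11| < ϵ.
Combining over a common denominator, (-5x - 12)/(x + 4) + 47/11 = [(-5x - 12)·11 − (-47)·(x + 4)] / [11·(x + 4)] = -8(x − 7) / (11(x + 4)).
So |(-5x - 12)/(x + 4) + 47/11| = 8|x − 7| / (11·|x + 4|).
Restrict δ ≤ 11/2. Then |x − 7| < 11/2 gives |x + 4| = |(x − 7) + 11| ≥ 11 − 11/2 = 11/2.
Hence |(-5x - 12)/(x + 4) + 47/11| < 8|x − 7|/(11·(11/2)) = (16/121)|x − 7|, which is < ϵ once |x − 7| < (121/16)ϵ.
Take δ = min(11/2, (121/16)ϵ). Then 0 < |x − 7| < δ forces both bounds, so |(-5x - 12)/(x + 4) + 47/11| < ϵ.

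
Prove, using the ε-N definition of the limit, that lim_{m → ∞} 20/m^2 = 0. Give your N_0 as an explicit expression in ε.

Fix ε > 0. For m ≥ 1, |20/m^2 − 0| = 20/m^2.
20/m^2 < ε ⇔ m^2 > 20/ε ⇔ m > (20/ε)^{1/2}.
Take N_0 = (20/ε)^{1/2}. Then m > N_0 implies 20/m^2 < ε.

N_0 = (20/ε)^{1/2}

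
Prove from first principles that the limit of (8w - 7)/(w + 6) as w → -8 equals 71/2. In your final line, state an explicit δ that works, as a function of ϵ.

δ = min(1, (2/55)ϵ)

Suppose ϵ > 0. We want δ > 0 with 0 < |w + 8| < δ ⇒ |(8w - 7)/(w + 6) − (71/2)| < ϵ.
Combining over a common denominator, (8w - 7)/(w + 6) − (71/2) = [(8w - 7)·(-2) − (-71)·(w + 6)] / [(-2)·(w + 6)] = 55(w + 8) / ((-2)(w + 6)).
So |(8w - 7)/(w + 6) − (71/2)| = 55|w + 8| / (2·|w + 6|).
Restrict δ ≤ 1. Then |w + 8| < 1 gives |w + 6| = |(w + 8) + (-2)| ≥ 2 − 1 = 1.
Hence |(8w - 7)/(w + 6) − (71/2)| < 55|w + 8|/(2·1) = (55/2)|w + 8|, which is < ϵ once |w + 8| < (2/55)ϵ.
Take δ = min(1, (2/55)ϵ). Then 0 < |w + 8| < δ forces both bounds, so |(8w - 7)/(w + 6) − (71/2)| < ϵ.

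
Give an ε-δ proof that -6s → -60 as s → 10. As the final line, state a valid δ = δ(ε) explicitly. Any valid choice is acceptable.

Let ε > 0. We need δ > 0 so that 0 < |s − 10| < δ implies |(-6s) + 60| < ε.
|(-6s) + 60| = |-6s + 60| = 6|s − 10|.
So 6|s − 10| < ε exactly when |s − 10| < ε/6.
Take δ = ε/6. If 0 < |s − 10| < δ then |(-6s) + 60| = 6|s − 10| < 6·(ε/6) = ε.

δ = ε/6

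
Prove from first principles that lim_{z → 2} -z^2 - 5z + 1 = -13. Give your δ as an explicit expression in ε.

δ = min(2, ε/11)

Let ε > 0 be given. We want δ > 0 such that 0 < |z − 2| < δ implies |(-z^2 - 5z + 1) + 13| < ε.
(-z^2 - 5z + 1) + 13 = -z^2 - 5z + 14 = (z − 2)(-z - 7).
So |(-z^2 - 5z + 1) + 13| = |z − 2|·|-z - 7|.
Assume first that |z − 2| < 2, so |z| < 4. Then |-z - 7| ≤ 4 + 7 = 11.
Hence |(-z^2 - 5z + 1) + 13| ≤ 11|z − 2| < ε provided |z − 2| < ε/11.
Take δ = min(2, ε/11). Then 0 < |z − 2| < δ gives both |z − 2| < 2 and |z − 2| < ε/11, so |(-z^2 - 5z + 1) + 13| < ε.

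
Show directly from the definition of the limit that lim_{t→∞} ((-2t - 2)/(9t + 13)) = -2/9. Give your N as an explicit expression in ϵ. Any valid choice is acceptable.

N = (8/81)/ϵ

Let ϵ > 0 be given. We seek N > 0 such that t > N implies |(-2t - 2)/(9t + 13) + 2/9| < ϵ.
(-2t - 2)/(9t + 13) + 2/9 = (9(-2t - 2) − (-2)(9t + 13)) / (9(9t + 13)) = 8/(9(9t + 13)).
For t > 0 we have 9t + 13 > 9t, so |(-2t - 2)/(9t + 13) + 2/9| = 8/(9(9t + 13)) < 8/(9·9t) = (8/81)/t.
Thus |(-2t - 2)/(9t + 13) + 2/9| < ϵ whenever t > (8/81)/ϵ.
Take N = (8/81)/ϵ. If t > N then |(-2t - 2)/(9t + 13) + 2/9| < (8/81)/t < ϵ.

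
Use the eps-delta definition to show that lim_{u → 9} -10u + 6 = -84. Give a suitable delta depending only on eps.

Let eps > 0 be given. We need delta > 0 so that 0 < |u − 9| < delta implies |(-10u + 6) + 84| < eps.
Since (-10u + 6) + 84 = -10(u − 9), we have |(-10u + 6) + 84| = 10|u − 9|.
So 10|u − 9| < eps exactly when |u − 9| < eps/10.
Take delta = eps/10. If 0 < |u − 9| < delta then |(-10u + 6) + 84| = 10|u − 9| < 10·(eps/10) = eps.

delta = eps/10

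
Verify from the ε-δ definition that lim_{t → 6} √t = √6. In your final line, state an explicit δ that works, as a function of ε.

Fix ε > 0. We want δ > 0 such that 0 < |t − 6| < δ implies |√t − √6| < ε.
Rationalise: √t − √6 = (t − 6)/(√t + √6), so |√t − √6| = |t − 6|/(√t + √6).
Restrict δ ≤ 6 so that |t − 6| < 6 forces t > 0, and then √t + √6 > √6.
Hence |√t − √6| < |t − 6|/√6, which is < ε once |t − 6| < √6·ε.
Take δ = min(6, √6·ε). If 0 < |t − 6| < δ then t > 0 and |√t − √6| < |t − 6|/√6 < ε.

δ = min(6, √6·ε)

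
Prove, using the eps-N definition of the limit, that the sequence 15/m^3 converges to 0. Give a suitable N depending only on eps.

N = (15/eps)^{1/3}

Let eps > 0 be given. For m ≥ 1, |15/m^3 − 0| = 15/m^3.
15/m^3 < eps ⇔ m^3 > 15/eps ⇔ m > (15/eps)^{1/3}.
Take N = (15/eps)^{1/3}. Then m > N implies 15/m^3 < eps.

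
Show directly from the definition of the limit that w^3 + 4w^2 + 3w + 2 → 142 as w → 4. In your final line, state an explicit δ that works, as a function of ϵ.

Fix ϵ > 0. We want δ > 0 such that 0 < |w − 4| < δ implies |(w^3 + 4w^2 + 3w + 2) − 142| < ϵ.
(w^3 + 4w^2 + 3w + 2) − 142 = w^3 + 4w^2 + 3w - 140 = (w − 4)(w^2 + 8w + 35).
So |(w^3 + 4w^2 + 3w + 2) − 142| = |w − 4|·|w^2 + 8w + 35|.
Require δ ≤ 1. Then |w − 4| < 1 gives |w| < 5, and by the triangle inequality |w^2 + 8w + 35| ≤ 5^2 + 8·5 + 35 = 100.
Hence |(w^3 + 4w^2 + 3w + 2) − 142| ≤ 100|w − 4| < ϵ provided |w − 4| < ϵ/100.
Choosing δ = min(1, ϵ/100) ensures both conditions, hence |(w^3 + 4w^2 + 3w + 2) − 142| < ϵ.

δ = min(1, ϵ/100)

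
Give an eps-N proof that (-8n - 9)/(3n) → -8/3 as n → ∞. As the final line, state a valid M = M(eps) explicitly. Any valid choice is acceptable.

Fix eps > 0. For n ≥ 1, |(-8n - 9)/(3n) + 8/3| = |-27|/(3(3n)) = 27/(3(3n)).
Since 3n ≥ 3n for n ≥ 1, this is ≤ 27/(3·3n) = 3/n.
So |(-8n - 9)/(3n) + 8/3| < eps whenever n > 3/eps.
Take M = 3/eps. If n > M then |(-8n - 9)/(3n) + 8/3| ≤ 3/n < eps.

M = 3/eps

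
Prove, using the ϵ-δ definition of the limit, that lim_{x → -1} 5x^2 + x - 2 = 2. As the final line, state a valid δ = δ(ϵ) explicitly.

Fix ϵ > 0. We want δ > 0 such that 0 < |x + 1| < δ implies |(5x^2 + x - 2) − 2| < ϵ.
(5x^2 + x - 2) − 2 = 5x^2 + x - 4 = (x + 1)(5x - 4).
So |(5x^2 + x - 2) − 2| = |x + 1|·|5x - 4|.
Require δ ≤ 1. Then |x + 1| < 1 gives |x| < 2, and by the triangle inequality |5x - 4| ≤ 5·2 + 4 = 14.
Hence |(5x^2 + x - 2) − 2| ≤ 14|x + 1| < ϵ provided |x + 1| < ϵ/14.
Take δ = min(1, ϵ/14). Then 0 < |x + 1| < δ gives both |x + 1| < 1 and |x + 1| < ϵ/14, so |(5x^2 + x - 2) − 2| < ϵ.

δ = min(1, ϵ/14)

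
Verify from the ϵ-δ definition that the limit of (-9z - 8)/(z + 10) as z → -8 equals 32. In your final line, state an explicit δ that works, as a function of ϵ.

Fix ϵ > 0. We want δ > 0 with 0 < |z + 8| < δ ⇒ |(-9z - 8)/(z + 10) − 32| < ϵ.
Combining over a common denominator, (-9z - 8)/(z + 10) − 32 = [(-9z - 8)·2 − 64·(z + 10)] / [2·(z + 10)] = -82(z + 8) / (2(z + 10)).
So |(-9z - 8)/(z + 10) − 32| = 82|z + 8| / (2·|z + 10|).
Require δ ≤ 1, so |z + 10| ≥ |2| − |z + 8| > 2 − 1 = 1.
Hence |(-9z - 8)/(z + 10) − 32| < 82|z + 8|/(2·1) = 41|z + 8|, which is < ϵ once |z + 8| < (1/41)ϵ.
Take δ = min(1, (1/41)ϵ). Then 0 < |z + 8| < δ forces both bounds, so |(-9z - 8)/(z + 10) − 32| < ϵ.

δ = min(1, (1/41)ϵ)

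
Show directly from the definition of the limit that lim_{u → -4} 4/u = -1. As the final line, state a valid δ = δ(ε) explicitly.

Let ε > 0 be given. We seek δ > 0 such that 0 < |u + 4| < δ implies |4/u + 1| < ε.
|4/u + 1| = 4·|-4 − u|/(4·|u|) = 4|u + 4|/(4|u|).
Restrict δ ≤ 2. Then |u + 4| < 2 gives |u| > 2, so 4|u| > 8.
Then |4/u + 1| < 4|u + 4|/8, which is < ε when |u + 4| < 2ε.
Take δ = min(2, 2ε). Then 0 < |u + 4| < δ gives both |u + 4| < 2 and |u + 4| < 2ε, so |4/u + 1| < ε.

δ = min(2, 2ε)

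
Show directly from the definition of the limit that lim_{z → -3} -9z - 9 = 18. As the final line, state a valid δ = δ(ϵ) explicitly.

δ = ϵ/9

Fix ϵ > 0. We need δ > 0 so that 0 < |z + 3| < δ implies |(-9z - 9) − 18| < ϵ.
Since (-9z - 9) − 18 = -9(z + 3), we have |(-9z - 9) − 18| = 9|z + 3|.
Thus it suffices that |z + 3| < ϵ/9.
Take δ = ϵ/9. If 0 < |z + 3| < δ then |(-9z - 9) − 18| = 9|z + 3| < 9·(ϵ/9) = ϵ.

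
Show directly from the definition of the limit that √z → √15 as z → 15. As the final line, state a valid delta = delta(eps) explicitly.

delta = min(15, √15·eps)

Let eps > 0. We want delta > 0 such that 0 < |z − 15| < delta implies |√z − √15| < eps.
Rationalise: √z − √15 = (z − 15)/(√z + √15), so |√z − √15| = |z − 15|/(√z + √15).
Restrict delta ≤ 15 so that |z − 15| < 15 forces z > 0, and then √z + √15 > √15.
Hence |√z − √15| < |z − 15|/√15, which is < eps once |z − 15| < √15·eps.
Take delta = min(15, √15·eps). If 0 < |z − 15| < delta then z > 0 and |√z − √15| < |z − 15|/√15 < eps.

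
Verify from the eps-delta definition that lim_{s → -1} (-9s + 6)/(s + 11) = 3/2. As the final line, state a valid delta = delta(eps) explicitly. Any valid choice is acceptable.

delta = min(5, (10/21)eps)

Let eps > 0 be given. We want delta > 0 with 0 < |s + 1| < delta ⇒ |(-9s + 6)/(s + 11) − (3/2)| < eps.
Combining over a common denominator, (-9s + 6)/(s + 11) − (3/2) = [(-9s + 6)·10 − 15·(s + 11)] / [10·(s + 11)] = -105(s + 1) / (10(s + 11)).
So |(-9s + 6)/(s + 11) − (3/2)| = 105|s + 1| / (10·|s + 11|).
Restrict delta ≤ 5. Then |s + 1| < 5 gives |s + 11| = |(s + 1) + 10| ≥ 10 − 5 = 5.
Hence |(-9s + 6)/(s + 11) − (3/2)| < 105|s + 1|/(10·5) = (21/10)|s + 1|, which is < eps once |s + 1| < (10/21)eps.
Take delta = min(5, (10/21)eps). Then 0 < |s + 1| < delta forces both bounds, so |(-9s + 6)/(s + 11) − (3/2)| < eps.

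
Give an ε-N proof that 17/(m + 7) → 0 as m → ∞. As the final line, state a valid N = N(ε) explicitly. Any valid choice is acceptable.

N = 17/ε

Let ε > 0. For m ≥ 1, |17/(m + 7) − 0| = 17/(m + 7) ≤ 17/m.
We need 17/m < ε, i.e. m > 17/ε.
Take N = 17/ε. If m > N then |17/(m + 7)| ≤ 17/m < ε.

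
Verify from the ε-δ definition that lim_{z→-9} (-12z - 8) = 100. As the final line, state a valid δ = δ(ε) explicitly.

Suppose ε > 0. We need δ > 0 so that 0 < |z + 9| < δ implies |(-12z - 8) − 100| < ε.
Since (-12z - 8) − 100 = -12(z + 9), we have |(-12z - 8) − 100| = 12|z + 9|.
So 12|z + 9| < ε exactly when |z + 9| < ε/12.
Choosing δ = ε/12 gives |(-12z - 8) − 100| = 12|z + 9| < ε whenever |z + 9| < δ.

δ = ε/12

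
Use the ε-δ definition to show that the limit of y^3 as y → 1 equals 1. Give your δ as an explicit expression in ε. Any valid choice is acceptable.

δ = min(1, ε/7)

Fix ε > 0. We seek δ > 0 with 0 < |y − 1| < δ ⇒ |y^3 − 1| < ε.
Factor: y^3 − 1 = (y − 1)(y^2 + y + 1), so |y^3 − 1| = |y − 1|·|y^2 + y + 1|.
Restrict δ ≤ 1. Then |y − 1| < 1 gives |y| < 2, so by the triangle inequality |y^2 + y + 1| ≤ 2^2 + 2 + 1 = 7.
Hence |y^3 − 1| ≤ 7|y − 1|, which is < ε once |y − 1| < ε/7.
Take δ = min(1, ε/7). If 0 < |y − 1| < δ then both bounds hold and |y^3 − 1| ≤ 7|y − 1| < 7·(ε/7) = ε.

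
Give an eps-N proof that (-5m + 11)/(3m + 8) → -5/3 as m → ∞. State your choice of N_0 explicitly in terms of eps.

Let eps > 0. For m ≥ 1, |(-5m + 11)/(3m + 8) + 5/3| = |73|/(3(3m + 8)) = 73/(3(3m + 8)).
Since 3m + 8 ≥ 3m for m ≥ 1, this is ≤ 73/(3·3m) = (73/9)/m.
So |(-5m + 11)/(3m + 8) + 5/3| < eps whenever m > (73/9)/eps.
Take N_0 = (73/9)/eps. If m > N_0 then |(-5m + 11)/(3m + 8) + 5/3| ≤ (73/9)/m < eps.

N_0 = (73/9)/eps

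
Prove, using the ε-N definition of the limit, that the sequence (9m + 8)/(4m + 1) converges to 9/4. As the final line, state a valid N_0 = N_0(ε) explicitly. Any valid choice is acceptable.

N_0 = (23/16)/ε

Let ε > 0. For m ≥ 1, |(9m + 8)/(4m + 1) − (9/4)| = |23|/(4(4m + 1)) = 23/(4(4m + 1)).
Since 4m + 1 ≥ 4m for m ≥ 1, this is ≤ 23/(4·4m) = (23/16)/m.
So |(9m + 8)/(4m + 1) − (9/4)| < ε whenever m > (23/16)/ε.
Take N_0 = (23/16)/ε. If m > N_0 then |(9m + 8)/(4m + 1) − (9/4)| ≤ (23/16)/m < ε.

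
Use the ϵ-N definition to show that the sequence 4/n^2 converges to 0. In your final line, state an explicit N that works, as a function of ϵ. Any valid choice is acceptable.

N = (4/ϵ)^{1/2}

Let ϵ > 0 be given. For n ≥ 1, |4/n^2 − 0| = 4/n^2.
4/n^2 < ϵ ⇔ n^2 > 4/ϵ ⇔ n > (4/ϵ)^{1/2}.
Take N = (4/ϵ)^{1/2}. Then n > N implies 4/n^2 < ϵ.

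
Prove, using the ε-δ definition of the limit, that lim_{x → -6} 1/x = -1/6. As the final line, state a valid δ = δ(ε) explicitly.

δ = min(3, 18ε)

Let ε > 0. We seek δ > 0 such that 0 < |x + 6| < δ implies |1/x + 1/6| < ε.
|1/x + 1/6| = |-6 − x|/(6·|x|) = |x + 6|/(6|x|).
Restrict δ ≤ 3. Then |x + 6| < 3 gives |x| > 3, so 6|x| > 18.
Then |1/x + 1/6| < |x + 6|/18, which is < ε when |x + 6| < 18ε.
Take δ = min(3, 18ε). Then 0 < |x + 6| < δ gives both |x + 6| < 3 and |x + 6| < 18ε, so |1/x + 1/6| < ε.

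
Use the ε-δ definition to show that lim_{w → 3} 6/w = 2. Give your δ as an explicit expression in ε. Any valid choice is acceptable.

δ = min(3/2, (3/4)ε)

Let ε > 0 be given. We seek δ > 0 such that 0 < |w − 3| < δ implies |6/w − 2| < ε.
|6/w − 2| = 6·|3 − w|/(3·|w|) = 6|w − 3|/(3|w|).
Require δ ≤ 3/2 so that |w| > 3 − 3/2 = 3/2, hence 3|w| > 9/2.
Then |6/w − 2| < 6|w − 3|/(9/2), which is < ε when |w − 3| < (3/4)ε.
Take δ = min(3/2, (3/4)ε). Then 0 < |w − 3| < δ gives both |w − 3| < 3/2 and |w − 3| < (3/4)ε, so |6/w − 2| < ε.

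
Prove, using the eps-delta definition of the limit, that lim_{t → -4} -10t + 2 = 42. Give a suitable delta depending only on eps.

Let eps > 0 be given. We need delta > 0 so that 0 < |t + 4| < delta implies |(-10t + 2) − 42| < eps.
|(-10t + 2) − 42| = |-10t - 40| = 10|t + 4|.
So 10|t + 4| < eps exactly when |t + 4| < eps/10.
Choosing delta = eps/10 gives |(-10t + 2) − 42| = 10|t + 4| < eps whenever |t + 4| < delta.

delta = eps/10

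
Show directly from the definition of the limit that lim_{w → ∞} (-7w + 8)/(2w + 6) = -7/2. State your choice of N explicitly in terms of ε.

N = (29/2)/ε

Suppose ε > 0. We seek N > 0 such that w > N implies |(-7w + 8)/(2w + 6) + 7/2| < ε.
(-7w + 8)/(2w + 6) + 7/2 = (2(-7w + 8) − (-7)(2w + 6)) / (2(2w + 6)) = 58/(2(2w + 6)).
For w > 0 we have 2w + 6 > 2w, so |(-7w + 8)/(2w + 6) + 7/2| = 58/(2(2w + 6)) < 58/(2·2w) = (29/2)/w.
Thus |(-7w + 8)/(2w + 6) + 7/2| < ε whenever w > (29/2)/ε.
Take N = (29/2)/ε. If w > N then |(-7w + 8)/(2w + 6) + 7/2| < (29/2)/w < ε.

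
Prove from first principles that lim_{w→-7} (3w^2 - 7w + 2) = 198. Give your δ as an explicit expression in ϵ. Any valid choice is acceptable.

Suppose ϵ > 0. We want δ > 0 such that 0 < |w + 7| < δ implies |(3w^2 - 7w + 2) − 198| < ϵ.
(3w^2 - 7w + 2) − 198 = 3w^2 - 7w - 196 = (w + 7)(3w - 28).
So |(3w^2 - 7w + 2) − 198| = |w + 7|·|3w - 28|.
Assume first that |w + 7| < 1, so |w| < 8. Then |3w - 28| ≤ 3·8 + 28 = 52.
Hence |(3w^2 - 7w + 2) − 198| ≤ 52|w + 7| < ϵ provided |w + 7| < ϵ/52.
Choosing δ = min(1, ϵ/52) ensures both conditions, hence |(3w^2 - 7w + 2) − 198| < ϵ.

δ = min(1, ϵ/52)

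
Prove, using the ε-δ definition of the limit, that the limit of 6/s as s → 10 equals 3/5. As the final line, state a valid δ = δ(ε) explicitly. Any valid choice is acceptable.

δ = min(5, (25/3)ε)

Let ε > 0. We seek δ > 0 such that 0 < |s − 10| < δ implies |6/s − (3/5)| < ε.
|6/s − (3/5)| = 6·|10 − s|/(10·|s|) = 6|s − 10|/(10|s|).
Restrict δ ≤ 5. Then |s − 10| < 5 gives |s| > 5, so 10|s| > 50.
Then |6/s − (3/5)| < 6|s − 10|/50, which is < ε when |s − 10| < (25/3)ε.
Take δ = min(5, (25/3)ε). Then 0 < |s − 10| < δ gives both |s − 10| < 5 and |s − 10| < (25/3)ε, so |6/s − (3/5)| < ε.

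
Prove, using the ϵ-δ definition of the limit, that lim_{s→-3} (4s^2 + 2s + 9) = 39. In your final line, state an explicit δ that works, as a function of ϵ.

δ = min(1, ϵ/26)

Let ϵ > 0. We want δ > 0 such that 0 < |s + 3| < δ implies |(4s^2 + 2s + 9) − 39| < ϵ.
(4s^2 + 2s + 9) − 39 = 4s^2 + 2s - 30 = (s + 3)(4s - 10).
So |(4s^2 + 2s + 9) − 39| = |s + 3|·|4s - 10|.
Require δ ≤ 1. Then |s + 3| < 1 gives |s| < 4, and by the triangle inequality |4s - 10| ≤ 4·4 + 10 = 26.
Hence |(4s^2 + 2s + 9) − 39| ≤ 26|s + 3| < ϵ provided |s + 3| < ϵ/26.
Take δ = min(1, ϵ/26). Then 0 < |s + 3| < δ gives both |s + 3| < 1 and |s + 3| < ϵ/26, so |(4s^2 + 2s + 9) − 39| < ϵ.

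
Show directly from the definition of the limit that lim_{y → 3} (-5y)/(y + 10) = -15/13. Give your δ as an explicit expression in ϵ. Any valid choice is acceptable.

Let ϵ > 0 be given. We want δ > 0 with 0 < |y − 3| < δ ⇒ |(-5y)/(y + 10) + 15/13| < ϵ.
Combining over a common denominator, (-5y)/(y + 10) + 15/13 = [(-5y)·13 − (-15)·(y + 10)] / [13·(y + 10)] = -50(y − 3) / (13(y + 10)).
So |(-5y)/(y + 10) + 15/13| = 50|y − 3| / (13·|y + 10|).
Require δ ≤ 13/2, so |y + 10| ≥ |13| − |y − 3| > 13 − 13/2 = 13/2.
Hence |(-5y)/(y + 10) + 15/13| < 50|y − 3|/(13·(13/2)) = (100/169)|y − 3|, which is < ϵ once |y − 3| < (169/100)ϵ.
Take δ = min(13/2, (169/100)ϵ). Then 0 < |y − 3| < δ forces both bounds, so |(-5y)/(y + 10) + 15/13| < ϵ.

δ = min(13/2, (169/100)ϵ)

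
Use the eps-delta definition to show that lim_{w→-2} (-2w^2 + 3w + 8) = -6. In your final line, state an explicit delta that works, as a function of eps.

delta = min(2, eps/15)

Suppose eps > 0. We want delta > 0 such that 0 < |w + 2| < delta implies |(-2w^2 + 3w + 8) + 6| < eps.
(-2w^2 + 3w + 8) + 6 = -2w^2 + 3w + 14 = (w + 2)(-2w + 7).
So |(-2w^2 + 3w + 8) + 6| = |w + 2|·|-2w + 7|.
Require delta ≤ 2. Then |w + 2| < 2 gives |w| < 4, and by the triangle inequality |-2w + 7| ≤ 2·4 + 7 = 15.
Hence |(-2w^2 + 3w + 8) + 6| ≤ 15|w + 2| < eps provided |w + 2| < eps/15.
Take delta = min(2, eps/15). Then 0 < |w + 2| < delta gives both |w + 2| < 2 and |w + 2| < eps/15, so |(-2w^2 + 3w + 8) + 6| < eps.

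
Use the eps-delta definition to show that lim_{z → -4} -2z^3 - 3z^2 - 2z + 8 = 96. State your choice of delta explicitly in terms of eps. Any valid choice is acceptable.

Suppose eps > 0. We want delta > 0 such that 0 < |z + 4| < delta implies |(-2z^3 - 3z^2 - 2z + 8) − 96| < eps.
(-2z^3 - 3z^2 - 2z + 8) − 96 = -2z^3 - 3z^2 - 2z - 88 = (z + 4)(-2z^2 + 5z - 22).
So |(-2z^3 - 3z^2 - 2z + 8) − 96| = |z + 4|·|-2z^2 + 5z - 22|.
Assume first that |z + 4| < 1, so |z| < 5. Then |-2z^2 + 5z - 22| ≤ 2·5^2 + 5·5 + 22 = 97.
Hence |(-2z^3 - 3z^2 - 2z + 8) − 96| ≤ 97|z + 4| < eps provided |z + 4| < eps/97.
Choosing delta = min(1, eps/97) ensures both conditions, hence |(-2z^3 - 3z^2 - 2z + 8) − 96| < eps.

delta = min(1, eps/97)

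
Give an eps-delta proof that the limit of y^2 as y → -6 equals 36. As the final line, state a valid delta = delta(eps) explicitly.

Let eps > 0. We seek delta > 0 with 0 < |y + 6| < delta ⇒ |y^2 − 36| < eps.
Factor: y^2 − 36 = (y + 6)(y - 6), so |y^2 − 36| = |y + 6|·|y - 6|.
Impose delta ≤ 2 so that |y| < 8; then |y - 6| ≤ 14.
Hence |y^2 − 36| ≤ 14|y + 6|, which is < eps once |y + 6| < eps/14.
Take delta = min(2, eps/14). If 0 < |y + 6| < delta then both bounds hold and |y^2 − 36| ≤ 14|y + 6| < 14·(eps/14) = eps.

delta = min(2, eps/14)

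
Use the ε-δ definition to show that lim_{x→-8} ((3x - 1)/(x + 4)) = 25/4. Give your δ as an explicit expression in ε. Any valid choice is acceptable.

Fix ε > 0. We want δ > 0 with 0 < |x + 8| < δ ⇒ |(3x - 1)/(x + 4) − (25/4)| < ε.
Combining over a common denominator, (3x - 1)/(x + 4) − (25/4) = [(3x - 1)·(-4) − (-25)·(x + 4)] / [(-4)·(x + 4)] = 13(x + 8) / ((-4)(x + 4)).
So |(3x - 1)/(x + 4) − (25/4)| = 13|x + 8| / (4·|x + 4|).
Require δ ≤ 2, so |x + 4| ≥ |-4| − |x + 8| > 4 − 2 = 2.
Hence |(3x - 1)/(x + 4) − (25/4)| < 13|x + 8|/(4·2) = (13/8)|x + 8|, which is < ε once |x + 8| < (8/13)ε.
Take δ = min(2, (8/13)ε). Then 0 < |x + 8| < δ forces both bounds, so |(3x - 1)/(x + 4) − (25/4)| < ε.

δ = min(2, (8/13)ε)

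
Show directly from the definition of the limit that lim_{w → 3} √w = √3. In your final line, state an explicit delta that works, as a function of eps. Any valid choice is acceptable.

Fix eps > 0. We want delta > 0 such that 0 < |w − 3| < delta implies |√w − √3| < eps.
Multiplying by the conjugate, |√w − √3| = |w − 3|/(√w + √3).
Restrict delta ≤ 3 so that |w − 3| < 3 forces w > 0, and then √w + √3 > √3.
Hence |√w − √3| < |w − 3|/√3, which is < eps once |w − 3| < √3·eps.
Take delta = min(3, √3·eps). If 0 < |w − 3| < delta then w > 0 and |√w − √3| < |w − 3|/√3 < eps.

delta = min(3, √3·eps)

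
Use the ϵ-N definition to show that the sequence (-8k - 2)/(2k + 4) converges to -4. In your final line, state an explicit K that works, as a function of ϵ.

K = 7/ϵ

Suppose ϵ > 0. For k ≥ 1, |(-8k - 2)/(2k + 4) + 4| = |28|/(2(2k + 4)) = 28/(2(2k + 4)).
Since 2k + 4 ≥ 2k for k ≥ 1, this is ≤ 28/(2·2k) = 7/k.
So |(-8k - 2)/(2k + 4) + 4| < ϵ whenever k > 7/ϵ.
Take K = 7/ϵ. If k > K then |(-8k - 2)/(2k + 4) + 4| ≤ 7/k < ϵ.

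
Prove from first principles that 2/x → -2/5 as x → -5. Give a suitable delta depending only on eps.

delta = min(5/2, (25/4)eps)

Let eps > 0. We seek delta > 0 such that 0 < |x + 5| < delta implies |2/x + 2/5| < eps.
|2/x + 2/5| = 2·|-5 − x|/(5·|x|) = 2|x + 5|/(5|x|).
Require delta ≤ 5/2 so that |x| > 5 − 5/2 = 5/2, hence 5|x| > 25/2.
Then |2/x + 2/5| < 2|x + 5|/(25/2), which is < eps when |x + 5| < (25/4)eps.
Take delta = min(5/2, (25/4)eps). Then 0 < |x + 5| < delta gives both |x + 5| < 5/2 and |x + 5| < (25/4)eps, so |2/x + 2/5| < eps.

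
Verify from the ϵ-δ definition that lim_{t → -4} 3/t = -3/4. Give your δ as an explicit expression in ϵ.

δ = min(2, (8/3)ϵ)

Suppose ϵ > 0. We seek δ > 0 such that 0 < |t + 4| < δ implies |3/t + 3/4| < ϵ.
|3/t + 3/4| = 3·|-4 − t|/(4·|t|) = 3|t + 4|/(4|t|).
Require δ ≤ 2 so that |t| > 4 − 2 = 2, hence 4|t| > 8.
Then |3/t + 3/4| < 3|t + 4|/8, which is < ϵ when |t + 4| < (8/3)ϵ.
Take δ = min(2, (8/3)ϵ). Then 0 < |t + 4| < δ gives both |t + 4| < 2 and |t + 4| < (8/3)ϵ, so |3/t + 3/4| < ϵ.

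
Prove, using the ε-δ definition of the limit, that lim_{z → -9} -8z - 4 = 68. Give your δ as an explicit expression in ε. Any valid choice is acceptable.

Let ε > 0. We need δ > 0 so that 0 < |z + 9| < δ implies |(-8z - 4) − 68| < ε.
Since (-8z - 4) − 68 = -8(z + 9), we have |(-8z - 4) − 68| = 8|z + 9|.
So 8|z + 9| < ε exactly when |z + 9| < ε/8.
Choosing δ = ε/8 gives |(-8z - 4) − 68| = 8|z + 9| < ε whenever |z + 9| < δ.

δ = ε/8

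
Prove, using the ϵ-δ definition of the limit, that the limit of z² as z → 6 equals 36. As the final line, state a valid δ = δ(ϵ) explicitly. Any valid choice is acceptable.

Let ϵ > 0. We seek δ > 0 with 0 < |z − 6| < δ ⇒ |z² − 36| < ϵ.
Factor: z² − 36 = (z − 6)(z + 6), so |z² − 36| = |z − 6|·|z + 6|.
Restrict δ ≤ 2. Then |z − 6| < 2 gives |z| < 8, so by the triangle inequality |z + 6| ≤ 8 + 6 = 14.
Hence |z² − 36| ≤ 14|z − 6|, which is < ϵ once |z − 6| < ϵ/14.
Take δ = min(2, ϵ/14). If 0 < |z − 6| < δ then both bounds hold and |z² − 36| ≤ 14|z − 6| < 14·(ϵ/14) = ϵ.

δ = min(2, ϵ/14)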